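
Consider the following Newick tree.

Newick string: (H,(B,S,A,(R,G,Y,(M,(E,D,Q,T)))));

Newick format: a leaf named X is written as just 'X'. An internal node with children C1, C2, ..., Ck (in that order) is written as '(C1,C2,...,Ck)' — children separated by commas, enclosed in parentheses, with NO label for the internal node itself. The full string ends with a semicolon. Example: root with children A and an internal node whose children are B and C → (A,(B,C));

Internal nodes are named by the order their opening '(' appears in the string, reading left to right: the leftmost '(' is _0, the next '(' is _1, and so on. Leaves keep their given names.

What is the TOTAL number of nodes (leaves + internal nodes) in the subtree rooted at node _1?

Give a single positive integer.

Answer: 15

Derivation:
Newick: (H,(B,S,A,(R,G,Y,(M,(E,D,Q,T)))));
Locate _1: it is the '(' at position 3 (the 2nd '(' reading left to right).
Query: subtree rooted at _1
_1: subtree_size = 1 + 14
  B: subtree_size = 1 + 0
  S: subtree_size = 1 + 0
  A: subtree_size = 1 + 0
  _2: subtree_size = 1 + 10
    R: subtree_size = 1 + 0
    G: subtree_size = 1 + 0
    Y: subtree_size = 1 + 0
    _3: subtree_size = 1 + 6
      M: subtree_size = 1 + 0
      _4: subtree_size = 1 + 4
        E: subtree_size = 1 + 0
        D: subtree_size = 1 + 0
        Q: subtree_size = 1 + 0
        T: subtree_size = 1 + 0
Total subtree size of _1: 15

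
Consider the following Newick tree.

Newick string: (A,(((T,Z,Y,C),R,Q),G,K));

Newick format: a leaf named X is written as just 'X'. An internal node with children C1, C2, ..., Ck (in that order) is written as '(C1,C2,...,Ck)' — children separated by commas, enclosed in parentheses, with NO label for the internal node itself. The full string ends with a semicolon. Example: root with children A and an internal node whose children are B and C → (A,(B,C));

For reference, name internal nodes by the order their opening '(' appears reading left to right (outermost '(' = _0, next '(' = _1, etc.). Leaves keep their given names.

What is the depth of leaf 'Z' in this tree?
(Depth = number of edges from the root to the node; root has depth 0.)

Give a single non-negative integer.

Answer: 4

Derivation:
Newick: (A,(((T,Z,Y,C),R,Q),G,K));
Naming internals by '(' encounter order: outermost '(' = _0, next = _1, ...
Query node: Z
Path from root: _0 -> _1 -> _2 -> _3 -> Z
Depth of Z: 4 (number of edges from root)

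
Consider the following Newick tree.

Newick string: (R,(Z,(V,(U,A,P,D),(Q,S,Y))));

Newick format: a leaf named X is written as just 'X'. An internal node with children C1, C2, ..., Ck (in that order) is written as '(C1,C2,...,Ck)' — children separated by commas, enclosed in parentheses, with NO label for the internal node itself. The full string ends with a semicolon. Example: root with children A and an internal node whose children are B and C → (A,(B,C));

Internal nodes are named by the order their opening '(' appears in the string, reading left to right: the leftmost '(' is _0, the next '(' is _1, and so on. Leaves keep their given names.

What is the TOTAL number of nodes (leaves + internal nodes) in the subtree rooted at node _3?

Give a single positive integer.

Answer: 5

Derivation:
Newick: (R,(Z,(V,(U,A,P,D),(Q,S,Y))));
Locate _3: it is the '(' at position 9 (the 4th '(' reading left to right).
Query: subtree rooted at _3
_3: subtree_size = 1 + 4
  U: subtree_size = 1 + 0
  A: subtree_size = 1 + 0
  P: subtree_size = 1 + 0
  D: subtree_size = 1 + 0
Total subtree size of _3: 5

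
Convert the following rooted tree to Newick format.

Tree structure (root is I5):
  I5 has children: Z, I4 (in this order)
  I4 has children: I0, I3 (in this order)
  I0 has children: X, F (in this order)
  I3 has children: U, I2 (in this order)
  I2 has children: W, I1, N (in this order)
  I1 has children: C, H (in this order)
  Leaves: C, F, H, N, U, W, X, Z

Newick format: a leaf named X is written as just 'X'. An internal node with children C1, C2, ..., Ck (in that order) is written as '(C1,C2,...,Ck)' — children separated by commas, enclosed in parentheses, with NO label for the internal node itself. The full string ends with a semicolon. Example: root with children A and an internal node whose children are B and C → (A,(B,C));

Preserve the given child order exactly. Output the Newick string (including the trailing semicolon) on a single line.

Answer: (Z,((X,F),(U,(W,(C,H),N))));

Derivation:
internal I5 with children ['Z', 'I4']
  leaf 'Z' → 'Z'
  internal I4 with children ['I0', 'I3']
    internal I0 with children ['X', 'F']
      leaf 'X' → 'X'
      leaf 'F' → 'F'
    → '(X,F)'
    internal I3 with children ['U', 'I2']
      leaf 'U' → 'U'
      internal I2 with children ['W', 'I1', 'N']
        leaf 'W' → 'W'
        internal I1 with children ['C', 'H']
          leaf 'C' → 'C'
          leaf 'H' → 'H'
        → '(C,H)'
        leaf 'N' → 'N'
      → '(W,(C,H),N)'
    → '(U,(W,(C,H),N))'
  → '((X,F),(U,(W,(C,H),N)))'
→ '(Z,((X,F),(U,(W,(C,H),N))))'
Final: (Z,((X,F),(U,(W,(C,H),N))));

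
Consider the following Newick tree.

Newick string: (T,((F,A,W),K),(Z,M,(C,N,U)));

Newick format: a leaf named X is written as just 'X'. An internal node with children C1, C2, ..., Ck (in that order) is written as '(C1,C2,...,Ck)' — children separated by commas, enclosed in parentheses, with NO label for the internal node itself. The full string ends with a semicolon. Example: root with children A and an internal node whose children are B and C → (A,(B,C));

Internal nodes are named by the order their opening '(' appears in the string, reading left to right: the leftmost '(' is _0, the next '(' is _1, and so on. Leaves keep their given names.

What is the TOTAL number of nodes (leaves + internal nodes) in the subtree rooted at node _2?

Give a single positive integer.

Newick: (T,((F,A,W),K),(Z,M,(C,N,U)));
Locate _2: it is the '(' at position 4 (the 3rd '(' reading left to right).
Query: subtree rooted at _2
_2: subtree_size = 1 + 3
  F: subtree_size = 1 + 0
  A: subtree_size = 1 + 0
  W: subtree_size = 1 + 0
Total subtree size of _2: 4

Answer: 4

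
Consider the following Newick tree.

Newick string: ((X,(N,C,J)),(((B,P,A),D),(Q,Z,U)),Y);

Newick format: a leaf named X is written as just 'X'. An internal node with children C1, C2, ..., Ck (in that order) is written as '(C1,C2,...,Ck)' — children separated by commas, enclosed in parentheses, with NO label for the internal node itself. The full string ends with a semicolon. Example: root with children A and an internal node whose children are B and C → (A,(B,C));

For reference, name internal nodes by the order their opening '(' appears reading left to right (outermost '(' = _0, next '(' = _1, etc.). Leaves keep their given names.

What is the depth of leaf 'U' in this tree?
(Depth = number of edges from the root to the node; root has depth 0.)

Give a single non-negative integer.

Newick: ((X,(N,C,J)),(((B,P,A),D),(Q,Z,U)),Y);
Naming internals by '(' encounter order: outermost '(' = _0, next = _1, ...
Query node: U
Path from root: _0 -> _3 -> _6 -> U
Depth of U: 3 (number of edges from root)

Answer: 3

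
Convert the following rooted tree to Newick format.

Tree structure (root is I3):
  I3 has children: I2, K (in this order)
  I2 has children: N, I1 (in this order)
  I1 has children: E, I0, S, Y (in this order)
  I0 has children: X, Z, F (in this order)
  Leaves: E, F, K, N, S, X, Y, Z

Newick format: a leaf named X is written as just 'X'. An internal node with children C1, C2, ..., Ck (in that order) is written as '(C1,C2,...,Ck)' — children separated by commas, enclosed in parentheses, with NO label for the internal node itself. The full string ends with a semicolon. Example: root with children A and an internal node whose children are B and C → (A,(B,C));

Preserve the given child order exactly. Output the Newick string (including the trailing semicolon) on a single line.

internal I3 with children ['I2', 'K']
  internal I2 with children ['N', 'I1']
    leaf 'N' → 'N'
    internal I1 with children ['E', 'I0', 'S', 'Y']
      leaf 'E' → 'E'
      internal I0 with children ['X', 'Z', 'F']
        leaf 'X' → 'X'
        leaf 'Z' → 'Z'
        leaf 'F' → 'F'
      → '(X,Z,F)'
      leaf 'S' → 'S'
      leaf 'Y' → 'Y'
    → '(E,(X,Z,F),S,Y)'
  → '(N,(E,(X,Z,F),S,Y))'
  leaf 'K' → 'K'
→ '((N,(E,(X,Z,F),S,Y)),K)'
Final: ((N,(E,(X,Z,F),S,Y)),K);

Answer: ((N,(E,(X,Z,F),S,Y)),K);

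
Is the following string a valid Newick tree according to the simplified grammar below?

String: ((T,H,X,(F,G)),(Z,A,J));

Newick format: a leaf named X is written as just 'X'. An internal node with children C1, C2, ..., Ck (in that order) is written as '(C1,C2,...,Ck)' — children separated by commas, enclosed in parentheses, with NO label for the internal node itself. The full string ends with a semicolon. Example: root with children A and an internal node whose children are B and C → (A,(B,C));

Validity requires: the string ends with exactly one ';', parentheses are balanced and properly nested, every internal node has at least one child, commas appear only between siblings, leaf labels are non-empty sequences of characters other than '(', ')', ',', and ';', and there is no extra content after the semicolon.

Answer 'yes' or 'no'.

Answer: yes

Derivation:
Input: ((T,H,X,(F,G)),(Z,A,J));
Paren balance: 4 '(' vs 4 ')' OK
Ends with single ';': True
Full parse: OK
Valid: True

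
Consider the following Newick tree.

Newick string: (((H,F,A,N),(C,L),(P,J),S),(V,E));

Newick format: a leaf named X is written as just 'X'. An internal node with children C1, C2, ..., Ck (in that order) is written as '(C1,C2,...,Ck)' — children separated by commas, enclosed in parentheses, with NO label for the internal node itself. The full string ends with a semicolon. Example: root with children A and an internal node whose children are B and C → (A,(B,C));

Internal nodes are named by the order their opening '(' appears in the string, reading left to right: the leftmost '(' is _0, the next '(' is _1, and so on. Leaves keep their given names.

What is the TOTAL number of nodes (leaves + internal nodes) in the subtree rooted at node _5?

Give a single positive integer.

Newick: (((H,F,A,N),(C,L),(P,J),S),(V,E));
Locate _5: it is the '(' at position 27 (the 6th '(' reading left to right).
Query: subtree rooted at _5
_5: subtree_size = 1 + 2
  V: subtree_size = 1 + 0
  E: subtree_size = 1 + 0
Total subtree size of _5: 3

Answer: 3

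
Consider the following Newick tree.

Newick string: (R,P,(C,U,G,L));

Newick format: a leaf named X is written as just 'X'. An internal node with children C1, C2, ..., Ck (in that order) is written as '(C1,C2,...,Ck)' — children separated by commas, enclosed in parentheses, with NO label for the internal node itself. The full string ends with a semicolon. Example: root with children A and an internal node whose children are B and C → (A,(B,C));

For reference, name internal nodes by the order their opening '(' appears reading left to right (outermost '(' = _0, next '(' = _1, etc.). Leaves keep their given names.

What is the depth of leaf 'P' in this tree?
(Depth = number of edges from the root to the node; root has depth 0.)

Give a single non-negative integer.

Newick: (R,P,(C,U,G,L));
Naming internals by '(' encounter order: outermost '(' = _0, next = _1, ...
Query node: P
Path from root: _0 -> P
Depth of P: 1 (number of edges from root)

Answer: 1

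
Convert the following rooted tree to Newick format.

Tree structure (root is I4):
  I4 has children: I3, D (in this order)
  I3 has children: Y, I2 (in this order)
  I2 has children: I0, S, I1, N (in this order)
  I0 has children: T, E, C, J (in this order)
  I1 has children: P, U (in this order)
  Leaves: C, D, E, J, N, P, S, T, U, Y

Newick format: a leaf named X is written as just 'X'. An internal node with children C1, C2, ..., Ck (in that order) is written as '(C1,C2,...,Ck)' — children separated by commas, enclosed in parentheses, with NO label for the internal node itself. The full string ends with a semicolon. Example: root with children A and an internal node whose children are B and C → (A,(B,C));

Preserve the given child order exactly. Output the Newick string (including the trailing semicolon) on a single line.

internal I4 with children ['I3', 'D']
  internal I3 with children ['Y', 'I2']
    leaf 'Y' → 'Y'
    internal I2 with children ['I0', 'S', 'I1', 'N']
      internal I0 with children ['T', 'E', 'C', 'J']
        leaf 'T' → 'T'
        leaf 'E' → 'E'
        leaf 'C' → 'C'
        leaf 'J' → 'J'
      → '(T,E,C,J)'
      leaf 'S' → 'S'
      internal I1 with children ['P', 'U']
        leaf 'P' → 'P'
        leaf 'U' → 'U'
      → '(P,U)'
      leaf 'N' → 'N'
    → '((T,E,C,J),S,(P,U),N)'
  → '(Y,((T,E,C,J),S,(P,U),N))'
  leaf 'D' → 'D'
→ '((Y,((T,E,C,J),S,(P,U),N)),D)'
Final: ((Y,((T,E,C,J),S,(P,U),N)),D);

Answer: ((Y,((T,E,C,J),S,(P,U),N)),D);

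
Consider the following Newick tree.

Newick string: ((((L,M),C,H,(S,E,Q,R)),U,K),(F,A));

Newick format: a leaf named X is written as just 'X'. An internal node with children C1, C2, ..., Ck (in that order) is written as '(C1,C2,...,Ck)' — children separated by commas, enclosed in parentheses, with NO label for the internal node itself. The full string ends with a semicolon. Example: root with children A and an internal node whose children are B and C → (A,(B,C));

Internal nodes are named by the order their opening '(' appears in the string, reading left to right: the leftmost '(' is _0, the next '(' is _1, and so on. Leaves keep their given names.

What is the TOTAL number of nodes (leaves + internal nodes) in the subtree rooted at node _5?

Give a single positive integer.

Newick: ((((L,M),C,H,(S,E,Q,R)),U,K),(F,A));
Locate _5: it is the '(' at position 29 (the 6th '(' reading left to right).
Query: subtree rooted at _5
_5: subtree_size = 1 + 2
  F: subtree_size = 1 + 0
  A: subtree_size = 1 + 0
Total subtree size of _5: 3

Answer: 3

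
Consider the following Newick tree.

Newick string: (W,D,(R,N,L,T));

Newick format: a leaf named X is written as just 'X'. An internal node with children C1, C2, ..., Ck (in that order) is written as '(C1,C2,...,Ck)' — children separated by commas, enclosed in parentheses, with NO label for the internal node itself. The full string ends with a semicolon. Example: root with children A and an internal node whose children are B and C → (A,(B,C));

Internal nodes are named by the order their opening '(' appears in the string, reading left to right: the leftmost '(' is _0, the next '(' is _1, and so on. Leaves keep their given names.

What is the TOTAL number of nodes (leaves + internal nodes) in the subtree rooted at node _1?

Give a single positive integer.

Answer: 5

Derivation:
Newick: (W,D,(R,N,L,T));
Locate _1: it is the '(' at position 5 (the 2nd '(' reading left to right).
Query: subtree rooted at _1
_1: subtree_size = 1 + 4
  R: subtree_size = 1 + 0
  N: subtree_size = 1 + 0
  L: subtree_size = 1 + 0
  T: subtree_size = 1 + 0
Total subtree size of _1: 5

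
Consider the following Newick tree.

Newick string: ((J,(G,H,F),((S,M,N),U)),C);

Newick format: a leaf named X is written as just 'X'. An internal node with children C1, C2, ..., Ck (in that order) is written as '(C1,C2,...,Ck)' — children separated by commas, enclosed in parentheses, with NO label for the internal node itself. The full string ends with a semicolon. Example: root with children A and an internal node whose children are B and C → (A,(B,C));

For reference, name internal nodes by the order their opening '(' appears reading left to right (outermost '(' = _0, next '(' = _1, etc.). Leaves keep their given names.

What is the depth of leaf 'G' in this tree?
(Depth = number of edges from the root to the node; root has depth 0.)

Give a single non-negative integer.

Answer: 3

Derivation:
Newick: ((J,(G,H,F),((S,M,N),U)),C);
Naming internals by '(' encounter order: outermost '(' = _0, next = _1, ...
Query node: G
Path from root: _0 -> _1 -> _2 -> G
Depth of G: 3 (number of edges from root)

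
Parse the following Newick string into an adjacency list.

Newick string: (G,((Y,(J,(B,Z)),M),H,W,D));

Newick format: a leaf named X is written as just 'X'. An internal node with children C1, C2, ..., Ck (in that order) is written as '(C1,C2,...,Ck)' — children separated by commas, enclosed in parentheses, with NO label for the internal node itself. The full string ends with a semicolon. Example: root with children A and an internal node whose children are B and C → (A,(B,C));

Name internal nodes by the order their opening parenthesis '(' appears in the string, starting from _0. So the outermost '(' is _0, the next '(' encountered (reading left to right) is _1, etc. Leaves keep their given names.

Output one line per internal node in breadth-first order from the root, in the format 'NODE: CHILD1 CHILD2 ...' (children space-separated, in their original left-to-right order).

Input: (G,((Y,(J,(B,Z)),M),H,W,D));
Scanning left-to-right, naming '(' by encounter order:
  pos 0: '(' -> open internal node _0 (depth 1)
  pos 3: '(' -> open internal node _1 (depth 2)
  pos 4: '(' -> open internal node _2 (depth 3)
  pos 7: '(' -> open internal node _3 (depth 4)
  pos 10: '(' -> open internal node _4 (depth 5)
  pos 14: ')' -> close internal node _4 (now at depth 4)
  pos 15: ')' -> close internal node _3 (now at depth 3)
  pos 18: ')' -> close internal node _2 (now at depth 2)
  pos 25: ')' -> close internal node _1 (now at depth 1)
  pos 26: ')' -> close internal node _0 (now at depth 0)
Total internal nodes: 5
BFS adjacency from root:
  _0: G _1
  _1: _2 H W D
  _2: Y _3 M
  _3: J _4
  _4: B Z

Answer: _0: G _1
_1: _2 H W D
_2: Y _3 M
_3: J _4
_4: B Z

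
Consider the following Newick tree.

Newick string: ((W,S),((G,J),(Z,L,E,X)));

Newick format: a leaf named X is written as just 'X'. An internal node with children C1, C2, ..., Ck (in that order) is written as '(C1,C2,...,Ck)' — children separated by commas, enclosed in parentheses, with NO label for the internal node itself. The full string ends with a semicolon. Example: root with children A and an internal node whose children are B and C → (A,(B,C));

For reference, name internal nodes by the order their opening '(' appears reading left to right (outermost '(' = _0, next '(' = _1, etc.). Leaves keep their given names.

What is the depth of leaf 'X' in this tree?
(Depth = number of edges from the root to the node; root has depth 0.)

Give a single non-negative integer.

Answer: 3

Derivation:
Newick: ((W,S),((G,J),(Z,L,E,X)));
Naming internals by '(' encounter order: outermost '(' = _0, next = _1, ...
Query node: X
Path from root: _0 -> _2 -> _4 -> X
Depth of X: 3 (number of edges from root)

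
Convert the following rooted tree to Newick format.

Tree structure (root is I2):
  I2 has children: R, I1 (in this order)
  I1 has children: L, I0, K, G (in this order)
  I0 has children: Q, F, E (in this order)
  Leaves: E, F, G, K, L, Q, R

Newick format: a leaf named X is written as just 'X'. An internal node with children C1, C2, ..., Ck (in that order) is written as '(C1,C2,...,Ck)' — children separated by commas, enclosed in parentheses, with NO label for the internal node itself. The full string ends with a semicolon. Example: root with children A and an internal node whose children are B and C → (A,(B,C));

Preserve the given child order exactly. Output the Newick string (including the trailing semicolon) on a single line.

Answer: (R,(L,(Q,F,E),K,G));

Derivation:
internal I2 with children ['R', 'I1']
  leaf 'R' → 'R'
  internal I1 with children ['L', 'I0', 'K', 'G']
    leaf 'L' → 'L'
    internal I0 with children ['Q', 'F', 'E']
      leaf 'Q' → 'Q'
      leaf 'F' → 'F'
      leaf 'E' → 'E'
    → '(Q,F,E)'
    leaf 'K' → 'K'
    leaf 'G' → 'G'
  → '(L,(Q,F,E),K,G)'
→ '(R,(L,(Q,F,E),K,G))'
Final: (R,(L,(Q,F,E),K,G));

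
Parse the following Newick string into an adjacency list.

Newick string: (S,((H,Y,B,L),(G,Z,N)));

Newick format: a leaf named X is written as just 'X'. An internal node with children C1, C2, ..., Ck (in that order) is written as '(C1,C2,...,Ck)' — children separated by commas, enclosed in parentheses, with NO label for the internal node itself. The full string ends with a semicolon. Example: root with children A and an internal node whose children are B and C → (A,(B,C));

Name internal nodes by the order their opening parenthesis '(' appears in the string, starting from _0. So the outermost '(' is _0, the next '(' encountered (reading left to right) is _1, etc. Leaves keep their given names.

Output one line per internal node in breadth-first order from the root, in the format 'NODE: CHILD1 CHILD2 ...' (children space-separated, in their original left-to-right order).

Answer: _0: S _1
_1: _2 _3
_2: H Y B L
_3: G Z N

Derivation:
Input: (S,((H,Y,B,L),(G,Z,N)));
Scanning left-to-right, naming '(' by encounter order:
  pos 0: '(' -> open internal node _0 (depth 1)
  pos 3: '(' -> open internal node _1 (depth 2)
  pos 4: '(' -> open internal node _2 (depth 3)
  pos 12: ')' -> close internal node _2 (now at depth 2)
  pos 14: '(' -> open internal node _3 (depth 3)
  pos 20: ')' -> close internal node _3 (now at depth 2)
  pos 21: ')' -> close internal node _1 (now at depth 1)
  pos 22: ')' -> close internal node _0 (now at depth 0)
Total internal nodes: 4
BFS adjacency from root:
  _0: S _1
  _1: _2 _3
  _2: H Y B L
  _3: G Z N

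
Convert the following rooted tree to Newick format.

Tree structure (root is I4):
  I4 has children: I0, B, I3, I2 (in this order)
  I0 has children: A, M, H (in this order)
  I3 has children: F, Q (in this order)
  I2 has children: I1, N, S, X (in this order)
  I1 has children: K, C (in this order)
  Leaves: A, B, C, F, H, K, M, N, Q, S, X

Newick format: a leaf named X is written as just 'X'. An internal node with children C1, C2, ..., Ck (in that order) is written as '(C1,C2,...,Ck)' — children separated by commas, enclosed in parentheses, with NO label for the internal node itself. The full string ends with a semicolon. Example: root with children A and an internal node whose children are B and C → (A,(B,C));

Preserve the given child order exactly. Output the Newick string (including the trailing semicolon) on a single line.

internal I4 with children ['I0', 'B', 'I3', 'I2']
  internal I0 with children ['A', 'M', 'H']
    leaf 'A' → 'A'
    leaf 'M' → 'M'
    leaf 'H' → 'H'
  → '(A,M,H)'
  leaf 'B' → 'B'
  internal I3 with children ['F', 'Q']
    leaf 'F' → 'F'
    leaf 'Q' → 'Q'
  → '(F,Q)'
  internal I2 with children ['I1', 'N', 'S', 'X']
    internal I1 with children ['K', 'C']
      leaf 'K' → 'K'
      leaf 'C' → 'C'
    → '(K,C)'
    leaf 'N' → 'N'
    leaf 'S' → 'S'
    leaf 'X' → 'X'
  → '((K,C),N,S,X)'
→ '((A,M,H),B,(F,Q),((K,C),N,S,X))'
Final: ((A,M,H),B,(F,Q),((K,C),N,S,X));

Answer: ((A,M,H),B,(F,Q),((K,C),N,S,X));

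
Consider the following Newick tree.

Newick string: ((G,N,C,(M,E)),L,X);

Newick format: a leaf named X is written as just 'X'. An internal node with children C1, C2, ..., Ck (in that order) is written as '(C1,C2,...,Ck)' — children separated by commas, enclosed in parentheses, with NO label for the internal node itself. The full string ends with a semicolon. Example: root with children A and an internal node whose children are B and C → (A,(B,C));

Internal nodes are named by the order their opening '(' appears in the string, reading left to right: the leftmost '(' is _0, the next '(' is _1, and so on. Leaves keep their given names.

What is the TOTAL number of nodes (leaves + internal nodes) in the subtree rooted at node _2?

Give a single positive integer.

Newick: ((G,N,C,(M,E)),L,X);
Locate _2: it is the '(' at position 8 (the 3rd '(' reading left to right).
Query: subtree rooted at _2
_2: subtree_size = 1 + 2
  M: subtree_size = 1 + 0
  E: subtree_size = 1 + 0
Total subtree size of _2: 3

Answer: 3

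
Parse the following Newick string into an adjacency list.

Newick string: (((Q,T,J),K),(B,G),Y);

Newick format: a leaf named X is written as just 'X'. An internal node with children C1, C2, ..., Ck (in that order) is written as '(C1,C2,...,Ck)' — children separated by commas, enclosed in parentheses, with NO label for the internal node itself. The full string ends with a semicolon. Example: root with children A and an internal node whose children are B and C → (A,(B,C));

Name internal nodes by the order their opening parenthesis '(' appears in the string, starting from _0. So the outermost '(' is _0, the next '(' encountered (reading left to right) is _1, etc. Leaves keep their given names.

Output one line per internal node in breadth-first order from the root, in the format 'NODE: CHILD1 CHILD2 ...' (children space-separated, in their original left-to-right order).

Input: (((Q,T,J),K),(B,G),Y);
Scanning left-to-right, naming '(' by encounter order:
  pos 0: '(' -> open internal node _0 (depth 1)
  pos 1: '(' -> open internal node _1 (depth 2)
  pos 2: '(' -> open internal node _2 (depth 3)
  pos 8: ')' -> close internal node _2 (now at depth 2)
  pos 11: ')' -> close internal node _1 (now at depth 1)
  pos 13: '(' -> open internal node _3 (depth 2)
  pos 17: ')' -> close internal node _3 (now at depth 1)
  pos 20: ')' -> close internal node _0 (now at depth 0)
Total internal nodes: 4
BFS adjacency from root:
  _0: _1 _3 Y
  _1: _2 K
  _3: B G
  _2: Q T J

Answer: _0: _1 _3 Y
_1: _2 K
_3: B G
_2: Q T J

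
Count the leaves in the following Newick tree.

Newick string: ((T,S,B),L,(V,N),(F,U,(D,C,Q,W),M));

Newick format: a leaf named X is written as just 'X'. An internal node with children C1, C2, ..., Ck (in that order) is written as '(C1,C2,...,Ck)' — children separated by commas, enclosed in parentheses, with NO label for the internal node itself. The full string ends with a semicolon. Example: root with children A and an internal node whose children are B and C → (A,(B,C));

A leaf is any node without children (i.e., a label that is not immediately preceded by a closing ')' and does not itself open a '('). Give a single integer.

Newick: ((T,S,B),L,(V,N),(F,U,(D,C,Q,W),M));
Scan left-to-right; a leaf is any maximal label run not followed by '(':
  pos 2: leaf 'T' → count = 1
  pos 4: leaf 'S' → count = 2
  pos 6: leaf 'B' → count = 3
  pos 9: leaf 'L' → count = 4
  pos 12: leaf 'V' → count = 5
  pos 14: leaf 'N' → count = 6
  pos 18: leaf 'F' → count = 7
  pos 20: leaf 'U' → count = 8
  pos 23: leaf 'D' → count = 9
  pos 25: leaf 'C' → count = 10
  pos 27: leaf 'Q' → count = 11
  pos 29: leaf 'W' → count = 12
  pos 32: leaf 'M' → count = 13
Total leaves: 13

Answer: 13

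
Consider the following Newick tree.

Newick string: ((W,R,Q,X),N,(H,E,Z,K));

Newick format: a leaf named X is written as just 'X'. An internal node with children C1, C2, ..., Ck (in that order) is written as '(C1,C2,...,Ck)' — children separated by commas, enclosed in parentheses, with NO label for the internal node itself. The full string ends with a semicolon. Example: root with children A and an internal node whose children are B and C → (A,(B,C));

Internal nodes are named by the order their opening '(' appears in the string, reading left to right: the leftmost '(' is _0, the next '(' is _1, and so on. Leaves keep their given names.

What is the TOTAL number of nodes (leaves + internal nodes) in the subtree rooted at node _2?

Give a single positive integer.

Newick: ((W,R,Q,X),N,(H,E,Z,K));
Locate _2: it is the '(' at position 13 (the 3rd '(' reading left to right).
Query: subtree rooted at _2
_2: subtree_size = 1 + 4
  H: subtree_size = 1 + 0
  E: subtree_size = 1 + 0
  Z: subtree_size = 1 + 0
  K: subtree_size = 1 + 0
Total subtree size of _2: 5

Answer: 5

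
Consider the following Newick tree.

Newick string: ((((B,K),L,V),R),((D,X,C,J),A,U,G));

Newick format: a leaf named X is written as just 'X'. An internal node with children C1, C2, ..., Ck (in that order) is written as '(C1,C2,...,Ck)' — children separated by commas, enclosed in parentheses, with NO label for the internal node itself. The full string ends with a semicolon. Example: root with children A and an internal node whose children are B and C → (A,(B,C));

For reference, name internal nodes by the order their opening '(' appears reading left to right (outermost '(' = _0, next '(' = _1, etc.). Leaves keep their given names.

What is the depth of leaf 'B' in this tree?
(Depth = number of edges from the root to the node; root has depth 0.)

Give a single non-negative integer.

Newick: ((((B,K),L,V),R),((D,X,C,J),A,U,G));
Naming internals by '(' encounter order: outermost '(' = _0, next = _1, ...
Query node: B
Path from root: _0 -> _1 -> _2 -> _3 -> B
Depth of B: 4 (number of edges from root)

Answer: 4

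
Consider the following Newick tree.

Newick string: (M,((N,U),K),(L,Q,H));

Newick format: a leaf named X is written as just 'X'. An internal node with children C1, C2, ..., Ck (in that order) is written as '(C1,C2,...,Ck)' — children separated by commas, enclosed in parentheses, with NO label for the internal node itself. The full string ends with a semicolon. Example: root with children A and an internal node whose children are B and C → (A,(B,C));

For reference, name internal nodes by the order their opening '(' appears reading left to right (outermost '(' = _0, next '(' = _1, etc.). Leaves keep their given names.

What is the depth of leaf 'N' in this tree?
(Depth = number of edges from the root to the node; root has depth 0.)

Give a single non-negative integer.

Answer: 3

Derivation:
Newick: (M,((N,U),K),(L,Q,H));
Naming internals by '(' encounter order: outermost '(' = _0, next = _1, ...
Query node: N
Path from root: _0 -> _1 -> _2 -> N
Depth of N: 3 (number of edges from root)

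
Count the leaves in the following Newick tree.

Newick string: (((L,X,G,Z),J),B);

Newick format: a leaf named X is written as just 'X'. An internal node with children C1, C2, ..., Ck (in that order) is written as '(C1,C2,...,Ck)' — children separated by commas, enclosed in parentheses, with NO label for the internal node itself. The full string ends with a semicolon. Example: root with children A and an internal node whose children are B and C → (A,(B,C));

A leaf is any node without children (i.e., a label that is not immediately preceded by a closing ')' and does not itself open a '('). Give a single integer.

Newick: (((L,X,G,Z),J),B);
Scan left-to-right; a leaf is any maximal label run not followed by '(':
  pos 3: leaf 'L' → count = 1
  pos 5: leaf 'X' → count = 2
  pos 7: leaf 'G' → count = 3
  pos 9: leaf 'Z' → count = 4
  pos 12: leaf 'J' → count = 5
  pos 15: leaf 'B' → count = 6
Total leaves: 6

Answer: 6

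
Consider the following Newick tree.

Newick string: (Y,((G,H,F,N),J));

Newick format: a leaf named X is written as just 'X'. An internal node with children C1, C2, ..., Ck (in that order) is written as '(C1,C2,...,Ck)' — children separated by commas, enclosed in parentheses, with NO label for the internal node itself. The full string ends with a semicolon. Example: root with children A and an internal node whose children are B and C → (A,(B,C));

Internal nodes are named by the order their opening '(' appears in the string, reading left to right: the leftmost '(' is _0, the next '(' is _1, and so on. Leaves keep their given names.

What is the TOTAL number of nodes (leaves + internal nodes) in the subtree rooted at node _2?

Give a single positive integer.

Newick: (Y,((G,H,F,N),J));
Locate _2: it is the '(' at position 4 (the 3rd '(' reading left to right).
Query: subtree rooted at _2
_2: subtree_size = 1 + 4
  G: subtree_size = 1 + 0
  H: subtree_size = 1 + 0
  F: subtree_size = 1 + 0
  N: subtree_size = 1 + 0
Total subtree size of _2: 5

Answer: 5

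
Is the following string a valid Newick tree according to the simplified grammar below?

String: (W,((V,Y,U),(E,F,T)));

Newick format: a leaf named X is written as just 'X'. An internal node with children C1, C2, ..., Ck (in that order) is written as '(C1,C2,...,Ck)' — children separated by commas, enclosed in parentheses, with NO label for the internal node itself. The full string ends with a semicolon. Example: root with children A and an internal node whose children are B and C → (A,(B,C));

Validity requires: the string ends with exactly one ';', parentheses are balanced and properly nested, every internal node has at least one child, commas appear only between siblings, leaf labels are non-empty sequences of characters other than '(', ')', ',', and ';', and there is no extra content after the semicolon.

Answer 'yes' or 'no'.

Answer: yes

Derivation:
Input: (W,((V,Y,U),(E,F,T)));
Paren balance: 4 '(' vs 4 ')' OK
Ends with single ';': True
Full parse: OK
Valid: True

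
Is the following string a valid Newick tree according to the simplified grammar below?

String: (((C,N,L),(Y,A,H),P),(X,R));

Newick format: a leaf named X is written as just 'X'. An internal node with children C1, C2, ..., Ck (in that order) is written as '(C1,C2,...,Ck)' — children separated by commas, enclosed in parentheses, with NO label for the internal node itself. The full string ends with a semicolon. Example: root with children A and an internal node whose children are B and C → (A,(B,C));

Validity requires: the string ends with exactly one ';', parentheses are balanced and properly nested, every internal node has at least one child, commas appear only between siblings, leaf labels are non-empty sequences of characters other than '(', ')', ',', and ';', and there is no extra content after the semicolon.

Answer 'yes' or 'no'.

Input: (((C,N,L),(Y,A,H),P),(X,R));
Paren balance: 5 '(' vs 5 ')' OK
Ends with single ';': True
Full parse: OK
Valid: True

Answer: yes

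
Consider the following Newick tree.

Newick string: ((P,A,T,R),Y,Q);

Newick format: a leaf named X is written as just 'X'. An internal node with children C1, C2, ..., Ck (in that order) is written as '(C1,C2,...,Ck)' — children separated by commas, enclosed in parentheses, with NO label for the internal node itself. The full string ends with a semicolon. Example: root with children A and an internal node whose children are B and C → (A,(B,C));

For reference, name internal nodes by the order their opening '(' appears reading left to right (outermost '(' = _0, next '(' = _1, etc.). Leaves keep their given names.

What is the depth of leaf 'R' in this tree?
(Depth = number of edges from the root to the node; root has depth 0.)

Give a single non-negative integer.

Answer: 2

Derivation:
Newick: ((P,A,T,R),Y,Q);
Naming internals by '(' encounter order: outermost '(' = _0, next = _1, ...
Query node: R
Path from root: _0 -> _1 -> R
Depth of R: 2 (number of edges from root)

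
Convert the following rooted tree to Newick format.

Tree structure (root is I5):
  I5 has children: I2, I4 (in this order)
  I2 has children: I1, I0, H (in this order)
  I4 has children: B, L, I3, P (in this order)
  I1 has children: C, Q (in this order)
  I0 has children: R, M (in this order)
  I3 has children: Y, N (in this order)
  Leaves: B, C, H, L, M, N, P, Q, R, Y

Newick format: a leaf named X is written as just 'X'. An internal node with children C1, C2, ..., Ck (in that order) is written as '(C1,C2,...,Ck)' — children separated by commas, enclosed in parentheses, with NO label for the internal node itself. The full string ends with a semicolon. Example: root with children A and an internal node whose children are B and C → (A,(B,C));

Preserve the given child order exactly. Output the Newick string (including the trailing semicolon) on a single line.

internal I5 with children ['I2', 'I4']
  internal I2 with children ['I1', 'I0', 'H']
    internal I1 with children ['C', 'Q']
      leaf 'C' → 'C'
      leaf 'Q' → 'Q'
    → '(C,Q)'
    internal I0 with children ['R', 'M']
      leaf 'R' → 'R'
      leaf 'M' → 'M'
    → '(R,M)'
    leaf 'H' → 'H'
  → '((C,Q),(R,M),H)'
  internal I4 with children ['B', 'L', 'I3', 'P']
    leaf 'B' → 'B'
    leaf 'L' → 'L'
    internal I3 with children ['Y', 'N']
      leaf 'Y' → 'Y'
      leaf 'N' → 'N'
    → '(Y,N)'
    leaf 'P' → 'P'
  → '(B,L,(Y,N),P)'
→ '(((C,Q),(R,M),H),(B,L,(Y,N),P))'
Final: (((C,Q),(R,M),H),(B,L,(Y,N),P));

Answer: (((C,Q),(R,M),H),(B,L,(Y,N),P));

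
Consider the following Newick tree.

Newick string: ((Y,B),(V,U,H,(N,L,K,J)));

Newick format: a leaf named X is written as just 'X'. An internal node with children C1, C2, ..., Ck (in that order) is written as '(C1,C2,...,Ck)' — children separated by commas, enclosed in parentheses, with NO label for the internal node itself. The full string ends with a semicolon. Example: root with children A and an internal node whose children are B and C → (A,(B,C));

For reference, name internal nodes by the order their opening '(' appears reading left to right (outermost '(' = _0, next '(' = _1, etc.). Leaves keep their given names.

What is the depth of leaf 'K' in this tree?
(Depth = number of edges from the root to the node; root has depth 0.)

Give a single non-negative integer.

Answer: 3

Derivation:
Newick: ((Y,B),(V,U,H,(N,L,K,J)));
Naming internals by '(' encounter order: outermost '(' = _0, next = _1, ...
Query node: K
Path from root: _0 -> _2 -> _3 -> K
Depth of K: 3 (number of edges from root)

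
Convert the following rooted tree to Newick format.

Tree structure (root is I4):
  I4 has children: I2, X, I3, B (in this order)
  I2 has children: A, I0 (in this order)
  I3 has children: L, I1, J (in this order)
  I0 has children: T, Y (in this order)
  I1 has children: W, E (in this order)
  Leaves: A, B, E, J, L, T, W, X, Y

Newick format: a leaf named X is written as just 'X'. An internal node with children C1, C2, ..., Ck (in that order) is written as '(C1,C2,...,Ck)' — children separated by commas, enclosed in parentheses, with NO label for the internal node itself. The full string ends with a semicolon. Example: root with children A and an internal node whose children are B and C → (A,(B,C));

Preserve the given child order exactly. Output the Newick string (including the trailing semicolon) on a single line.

Answer: ((A,(T,Y)),X,(L,(W,E),J),B);

Derivation:
internal I4 with children ['I2', 'X', 'I3', 'B']
  internal I2 with children ['A', 'I0']
    leaf 'A' → 'A'
    internal I0 with children ['T', 'Y']
      leaf 'T' → 'T'
      leaf 'Y' → 'Y'
    → '(T,Y)'
  → '(A,(T,Y))'
  leaf 'X' → 'X'
  internal I3 with children ['L', 'I1', 'J']
    leaf 'L' → 'L'
    internal I1 with children ['W', 'E']
      leaf 'W' → 'W'
      leaf 'E' → 'E'
    → '(W,E)'
    leaf 'J' → 'J'
  → '(L,(W,E),J)'
  leaf 'B' → 'B'
→ '((A,(T,Y)),X,(L,(W,E),J),B)'
Final: ((A,(T,Y)),X,(L,(W,E),J),B);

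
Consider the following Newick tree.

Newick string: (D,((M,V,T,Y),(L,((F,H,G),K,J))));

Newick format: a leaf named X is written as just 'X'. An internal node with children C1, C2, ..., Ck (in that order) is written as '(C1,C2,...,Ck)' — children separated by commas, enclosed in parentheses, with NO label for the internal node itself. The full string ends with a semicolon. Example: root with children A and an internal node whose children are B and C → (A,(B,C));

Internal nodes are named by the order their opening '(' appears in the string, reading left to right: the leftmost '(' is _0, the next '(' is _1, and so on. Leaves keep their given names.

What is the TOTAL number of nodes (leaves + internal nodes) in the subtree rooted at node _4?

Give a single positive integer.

Newick: (D,((M,V,T,Y),(L,((F,H,G),K,J))));
Locate _4: it is the '(' at position 17 (the 5th '(' reading left to right).
Query: subtree rooted at _4
_4: subtree_size = 1 + 6
  _5: subtree_size = 1 + 3
    F: subtree_size = 1 + 0
    H: subtree_size = 1 + 0
    G: subtree_size = 1 + 0
  K: subtree_size = 1 + 0
  J: subtree_size = 1 + 0
Total subtree size of _4: 7

Answer: 7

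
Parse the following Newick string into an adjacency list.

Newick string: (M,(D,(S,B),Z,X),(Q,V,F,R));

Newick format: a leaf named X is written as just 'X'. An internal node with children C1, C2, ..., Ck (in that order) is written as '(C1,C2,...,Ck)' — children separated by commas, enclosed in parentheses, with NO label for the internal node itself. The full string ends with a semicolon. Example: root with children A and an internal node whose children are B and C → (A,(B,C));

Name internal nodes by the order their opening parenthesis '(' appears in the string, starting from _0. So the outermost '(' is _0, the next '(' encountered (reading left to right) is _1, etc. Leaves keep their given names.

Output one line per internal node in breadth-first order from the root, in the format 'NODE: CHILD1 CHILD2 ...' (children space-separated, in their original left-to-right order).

Answer: _0: M _1 _3
_1: D _2 Z X
_3: Q V F R
_2: S B

Derivation:
Input: (M,(D,(S,B),Z,X),(Q,V,F,R));
Scanning left-to-right, naming '(' by encounter order:
  pos 0: '(' -> open internal node _0 (depth 1)
  pos 3: '(' -> open internal node _1 (depth 2)
  pos 6: '(' -> open internal node _2 (depth 3)
  pos 10: ')' -> close internal node _2 (now at depth 2)
  pos 15: ')' -> close internal node _1 (now at depth 1)
  pos 17: '(' -> open internal node _3 (depth 2)
  pos 25: ')' -> close internal node _3 (now at depth 1)
  pos 26: ')' -> close internal node _0 (now at depth 0)
Total internal nodes: 4
BFS adjacency from root:
  _0: M _1 _3
  _1: D _2 Z X
  _3: Q V F R
  _2: S B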